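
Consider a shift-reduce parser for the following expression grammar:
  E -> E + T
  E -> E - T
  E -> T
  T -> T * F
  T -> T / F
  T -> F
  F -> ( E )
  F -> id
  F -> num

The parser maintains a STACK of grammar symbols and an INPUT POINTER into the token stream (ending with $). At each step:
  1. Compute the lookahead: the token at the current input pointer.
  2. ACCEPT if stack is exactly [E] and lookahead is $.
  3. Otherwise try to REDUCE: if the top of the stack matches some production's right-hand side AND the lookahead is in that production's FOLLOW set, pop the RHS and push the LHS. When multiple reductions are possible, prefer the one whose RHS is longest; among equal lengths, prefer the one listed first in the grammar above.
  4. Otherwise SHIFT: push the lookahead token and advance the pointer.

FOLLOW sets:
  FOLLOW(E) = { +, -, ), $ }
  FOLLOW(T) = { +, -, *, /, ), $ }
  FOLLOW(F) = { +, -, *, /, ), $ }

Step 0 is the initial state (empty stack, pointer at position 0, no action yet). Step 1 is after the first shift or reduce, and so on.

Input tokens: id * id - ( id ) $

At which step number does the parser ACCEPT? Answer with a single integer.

Answer: 19

Derivation:
Step 1: shift id. Stack=[id] ptr=1 lookahead=* remaining=[* id - ( id ) $]
Step 2: reduce F->id. Stack=[F] ptr=1 lookahead=* remaining=[* id - ( id ) $]
Step 3: reduce T->F. Stack=[T] ptr=1 lookahead=* remaining=[* id - ( id ) $]
Step 4: shift *. Stack=[T *] ptr=2 lookahead=id remaining=[id - ( id ) $]
Step 5: shift id. Stack=[T * id] ptr=3 lookahead=- remaining=[- ( id ) $]
Step 6: reduce F->id. Stack=[T * F] ptr=3 lookahead=- remaining=[- ( id ) $]
Step 7: reduce T->T * F. Stack=[T] ptr=3 lookahead=- remaining=[- ( id ) $]
Step 8: reduce E->T. Stack=[E] ptr=3 lookahead=- remaining=[- ( id ) $]
Step 9: shift -. Stack=[E -] ptr=4 lookahead=( remaining=[( id ) $]
Step 10: shift (. Stack=[E - (] ptr=5 lookahead=id remaining=[id ) $]
Step 11: shift id. Stack=[E - ( id] ptr=6 lookahead=) remaining=[) $]
Step 12: reduce F->id. Stack=[E - ( F] ptr=6 lookahead=) remaining=[) $]
Step 13: reduce T->F. Stack=[E - ( T] ptr=6 lookahead=) remaining=[) $]
Step 14: reduce E->T. Stack=[E - ( E] ptr=6 lookahead=) remaining=[) $]
Step 15: shift ). Stack=[E - ( E )] ptr=7 lookahead=$ remaining=[$]
Step 16: reduce F->( E ). Stack=[E - F] ptr=7 lookahead=$ remaining=[$]
Step 17: reduce T->F. Stack=[E - T] ptr=7 lookahead=$ remaining=[$]
Step 18: reduce E->E - T. Stack=[E] ptr=7 lookahead=$ remaining=[$]
Step 19: accept. Stack=[E] ptr=7 lookahead=$ remaining=[$]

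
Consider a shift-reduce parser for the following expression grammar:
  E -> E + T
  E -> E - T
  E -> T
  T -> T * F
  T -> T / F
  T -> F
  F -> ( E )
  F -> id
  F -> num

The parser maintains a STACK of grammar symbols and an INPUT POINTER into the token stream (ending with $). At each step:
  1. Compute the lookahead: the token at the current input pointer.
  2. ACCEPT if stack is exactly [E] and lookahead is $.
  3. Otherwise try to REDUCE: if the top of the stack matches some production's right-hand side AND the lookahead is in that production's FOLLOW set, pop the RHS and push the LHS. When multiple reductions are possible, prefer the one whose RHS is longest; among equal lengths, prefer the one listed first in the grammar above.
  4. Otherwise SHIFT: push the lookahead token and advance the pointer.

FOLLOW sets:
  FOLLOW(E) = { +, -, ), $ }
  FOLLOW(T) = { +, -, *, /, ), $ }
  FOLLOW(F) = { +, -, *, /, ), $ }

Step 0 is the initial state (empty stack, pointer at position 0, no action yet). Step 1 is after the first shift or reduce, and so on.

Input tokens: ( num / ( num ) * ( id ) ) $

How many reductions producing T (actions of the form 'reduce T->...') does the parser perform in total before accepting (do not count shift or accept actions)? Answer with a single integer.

Answer: 6

Derivation:
Step 1: shift (. Stack=[(] ptr=1 lookahead=num remaining=[num / ( num ) * ( id ) ) $]
Step 2: shift num. Stack=[( num] ptr=2 lookahead=/ remaining=[/ ( num ) * ( id ) ) $]
Step 3: reduce F->num. Stack=[( F] ptr=2 lookahead=/ remaining=[/ ( num ) * ( id ) ) $]
Step 4: reduce T->F. Stack=[( T] ptr=2 lookahead=/ remaining=[/ ( num ) * ( id ) ) $]
Step 5: shift /. Stack=[( T /] ptr=3 lookahead=( remaining=[( num ) * ( id ) ) $]
Step 6: shift (. Stack=[( T / (] ptr=4 lookahead=num remaining=[num ) * ( id ) ) $]
Step 7: shift num. Stack=[( T / ( num] ptr=5 lookahead=) remaining=[) * ( id ) ) $]
Step 8: reduce F->num. Stack=[( T / ( F] ptr=5 lookahead=) remaining=[) * ( id ) ) $]
Step 9: reduce T->F. Stack=[( T / ( T] ptr=5 lookahead=) remaining=[) * ( id ) ) $]
Step 10: reduce E->T. Stack=[( T / ( E] ptr=5 lookahead=) remaining=[) * ( id ) ) $]
Step 11: shift ). Stack=[( T / ( E )] ptr=6 lookahead=* remaining=[* ( id ) ) $]
Step 12: reduce F->( E ). Stack=[( T / F] ptr=6 lookahead=* remaining=[* ( id ) ) $]
Step 13: reduce T->T / F. Stack=[( T] ptr=6 lookahead=* remaining=[* ( id ) ) $]
Step 14: shift *. Stack=[( T *] ptr=7 lookahead=( remaining=[( id ) ) $]
Step 15: shift (. Stack=[( T * (] ptr=8 lookahead=id remaining=[id ) ) $]
Step 16: shift id. Stack=[( T * ( id] ptr=9 lookahead=) remaining=[) ) $]
Step 17: reduce F->id. Stack=[( T * ( F] ptr=9 lookahead=) remaining=[) ) $]
Step 18: reduce T->F. Stack=[( T * ( T] ptr=9 lookahead=) remaining=[) ) $]
Step 19: reduce E->T. Stack=[( T * ( E] ptr=9 lookahead=) remaining=[) ) $]
Step 20: shift ). Stack=[( T * ( E )] ptr=10 lookahead=) remaining=[) $]
Step 21: reduce F->( E ). Stack=[( T * F] ptr=10 lookahead=) remaining=[) $]
Step 22: reduce T->T * F. Stack=[( T] ptr=10 lookahead=) remaining=[) $]
Step 23: reduce E->T. Stack=[( E] ptr=10 lookahead=) remaining=[) $]
Step 24: shift ). Stack=[( E )] ptr=11 lookahead=$ remaining=[$]
Step 25: reduce F->( E ). Stack=[F] ptr=11 lookahead=$ remaining=[$]
Step 26: reduce T->F. Stack=[T] ptr=11 lookahead=$ remaining=[$]
Step 27: reduce E->T. Stack=[E] ptr=11 lookahead=$ remaining=[$]
Step 28: accept. Stack=[E] ptr=11 lookahead=$ remaining=[$]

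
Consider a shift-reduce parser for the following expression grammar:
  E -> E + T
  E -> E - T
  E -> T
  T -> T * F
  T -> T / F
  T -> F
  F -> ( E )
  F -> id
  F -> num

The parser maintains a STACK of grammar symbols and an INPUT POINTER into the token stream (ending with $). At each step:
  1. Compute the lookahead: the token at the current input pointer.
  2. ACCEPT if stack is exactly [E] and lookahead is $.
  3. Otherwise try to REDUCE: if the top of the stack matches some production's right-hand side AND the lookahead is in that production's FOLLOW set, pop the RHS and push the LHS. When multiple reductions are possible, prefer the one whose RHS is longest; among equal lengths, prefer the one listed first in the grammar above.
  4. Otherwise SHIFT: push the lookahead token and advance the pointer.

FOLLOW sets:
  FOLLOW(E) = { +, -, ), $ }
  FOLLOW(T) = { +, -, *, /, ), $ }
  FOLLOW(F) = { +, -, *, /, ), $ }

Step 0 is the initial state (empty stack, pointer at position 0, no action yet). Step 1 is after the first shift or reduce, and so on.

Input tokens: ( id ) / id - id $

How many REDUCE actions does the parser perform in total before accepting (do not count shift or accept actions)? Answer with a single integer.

Answer: 11

Derivation:
Step 1: shift (. Stack=[(] ptr=1 lookahead=id remaining=[id ) / id - id $]
Step 2: shift id. Stack=[( id] ptr=2 lookahead=) remaining=[) / id - id $]
Step 3: reduce F->id. Stack=[( F] ptr=2 lookahead=) remaining=[) / id - id $]
Step 4: reduce T->F. Stack=[( T] ptr=2 lookahead=) remaining=[) / id - id $]
Step 5: reduce E->T. Stack=[( E] ptr=2 lookahead=) remaining=[) / id - id $]
Step 6: shift ). Stack=[( E )] ptr=3 lookahead=/ remaining=[/ id - id $]
Step 7: reduce F->( E ). Stack=[F] ptr=3 lookahead=/ remaining=[/ id - id $]
Step 8: reduce T->F. Stack=[T] ptr=3 lookahead=/ remaining=[/ id - id $]
Step 9: shift /. Stack=[T /] ptr=4 lookahead=id remaining=[id - id $]
Step 10: shift id. Stack=[T / id] ptr=5 lookahead=- remaining=[- id $]
Step 11: reduce F->id. Stack=[T / F] ptr=5 lookahead=- remaining=[- id $]
Step 12: reduce T->T / F. Stack=[T] ptr=5 lookahead=- remaining=[- id $]
Step 13: reduce E->T. Stack=[E] ptr=5 lookahead=- remaining=[- id $]
Step 14: shift -. Stack=[E -] ptr=6 lookahead=id remaining=[id $]
Step 15: shift id. Stack=[E - id] ptr=7 lookahead=$ remaining=[$]
Step 16: reduce F->id. Stack=[E - F] ptr=7 lookahead=$ remaining=[$]
Step 17: reduce T->F. Stack=[E - T] ptr=7 lookahead=$ remaining=[$]
Step 18: reduce E->E - T. Stack=[E] ptr=7 lookahead=$ remaining=[$]
Step 19: accept. Stack=[E] ptr=7 lookahead=$ remaining=[$]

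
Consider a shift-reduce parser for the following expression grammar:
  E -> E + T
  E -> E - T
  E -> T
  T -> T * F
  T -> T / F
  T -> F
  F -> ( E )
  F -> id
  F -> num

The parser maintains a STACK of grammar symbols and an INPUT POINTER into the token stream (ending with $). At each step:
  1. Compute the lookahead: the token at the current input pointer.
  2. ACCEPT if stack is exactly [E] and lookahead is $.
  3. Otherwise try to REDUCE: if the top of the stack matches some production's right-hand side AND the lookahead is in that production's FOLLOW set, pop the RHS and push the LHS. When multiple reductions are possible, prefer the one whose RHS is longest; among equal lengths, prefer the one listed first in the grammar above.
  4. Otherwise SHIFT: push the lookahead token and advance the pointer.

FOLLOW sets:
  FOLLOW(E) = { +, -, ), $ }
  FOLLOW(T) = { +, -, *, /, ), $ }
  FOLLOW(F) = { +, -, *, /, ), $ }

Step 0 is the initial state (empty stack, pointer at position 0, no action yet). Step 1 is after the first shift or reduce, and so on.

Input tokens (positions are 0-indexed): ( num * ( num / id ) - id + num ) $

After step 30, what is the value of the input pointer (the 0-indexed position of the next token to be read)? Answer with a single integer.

Step 1: shift (. Stack=[(] ptr=1 lookahead=num remaining=[num * ( num / id ) - id + num ) $]
Step 2: shift num. Stack=[( num] ptr=2 lookahead=* remaining=[* ( num / id ) - id + num ) $]
Step 3: reduce F->num. Stack=[( F] ptr=2 lookahead=* remaining=[* ( num / id ) - id + num ) $]
Step 4: reduce T->F. Stack=[( T] ptr=2 lookahead=* remaining=[* ( num / id ) - id + num ) $]
Step 5: shift *. Stack=[( T *] ptr=3 lookahead=( remaining=[( num / id ) - id + num ) $]
Step 6: shift (. Stack=[( T * (] ptr=4 lookahead=num remaining=[num / id ) - id + num ) $]
Step 7: shift num. Stack=[( T * ( num] ptr=5 lookahead=/ remaining=[/ id ) - id + num ) $]
Step 8: reduce F->num. Stack=[( T * ( F] ptr=5 lookahead=/ remaining=[/ id ) - id + num ) $]
Step 9: reduce T->F. Stack=[( T * ( T] ptr=5 lookahead=/ remaining=[/ id ) - id + num ) $]
Step 10: shift /. Stack=[( T * ( T /] ptr=6 lookahead=id remaining=[id ) - id + num ) $]
Step 11: shift id. Stack=[( T * ( T / id] ptr=7 lookahead=) remaining=[) - id + num ) $]
Step 12: reduce F->id. Stack=[( T * ( T / F] ptr=7 lookahead=) remaining=[) - id + num ) $]
Step 13: reduce T->T / F. Stack=[( T * ( T] ptr=7 lookahead=) remaining=[) - id + num ) $]
Step 14: reduce E->T. Stack=[( T * ( E] ptr=7 lookahead=) remaining=[) - id + num ) $]
Step 15: shift ). Stack=[( T * ( E )] ptr=8 lookahead=- remaining=[- id + num ) $]
Step 16: reduce F->( E ). Stack=[( T * F] ptr=8 lookahead=- remaining=[- id + num ) $]
Step 17: reduce T->T * F. Stack=[( T] ptr=8 lookahead=- remaining=[- id + num ) $]
Step 18: reduce E->T. Stack=[( E] ptr=8 lookahead=- remaining=[- id + num ) $]
Step 19: shift -. Stack=[( E -] ptr=9 lookahead=id remaining=[id + num ) $]
Step 20: shift id. Stack=[( E - id] ptr=10 lookahead=+ remaining=[+ num ) $]
Step 21: reduce F->id. Stack=[( E - F] ptr=10 lookahead=+ remaining=[+ num ) $]
Step 22: reduce T->F. Stack=[( E - T] ptr=10 lookahead=+ remaining=[+ num ) $]
Step 23: reduce E->E - T. Stack=[( E] ptr=10 lookahead=+ remaining=[+ num ) $]
Step 24: shift +. Stack=[( E +] ptr=11 lookahead=num remaining=[num ) $]
Step 25: shift num. Stack=[( E + num] ptr=12 lookahead=) remaining=[) $]
Step 26: reduce F->num. Stack=[( E + F] ptr=12 lookahead=) remaining=[) $]
Step 27: reduce T->F. Stack=[( E + T] ptr=12 lookahead=) remaining=[) $]
Step 28: reduce E->E + T. Stack=[( E] ptr=12 lookahead=) remaining=[) $]
Step 29: shift ). Stack=[( E )] ptr=13 lookahead=$ remaining=[$]
Step 30: reduce F->( E ). Stack=[F] ptr=13 lookahead=$ remaining=[$]

Answer: 13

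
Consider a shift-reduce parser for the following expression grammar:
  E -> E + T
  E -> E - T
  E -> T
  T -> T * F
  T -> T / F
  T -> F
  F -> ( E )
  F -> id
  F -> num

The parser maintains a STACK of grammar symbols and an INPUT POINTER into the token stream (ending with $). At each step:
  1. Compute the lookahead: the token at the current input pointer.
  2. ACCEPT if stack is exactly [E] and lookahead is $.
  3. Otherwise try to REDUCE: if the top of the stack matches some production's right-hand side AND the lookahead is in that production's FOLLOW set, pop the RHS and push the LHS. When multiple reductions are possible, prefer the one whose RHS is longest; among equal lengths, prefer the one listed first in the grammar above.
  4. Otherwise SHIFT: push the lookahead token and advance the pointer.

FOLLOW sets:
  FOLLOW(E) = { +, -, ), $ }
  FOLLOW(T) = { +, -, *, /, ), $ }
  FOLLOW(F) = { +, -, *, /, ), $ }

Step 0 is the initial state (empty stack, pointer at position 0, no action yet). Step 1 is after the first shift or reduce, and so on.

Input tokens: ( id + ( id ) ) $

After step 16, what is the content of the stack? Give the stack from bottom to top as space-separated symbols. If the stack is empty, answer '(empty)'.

Answer: ( E )

Derivation:
Step 1: shift (. Stack=[(] ptr=1 lookahead=id remaining=[id + ( id ) ) $]
Step 2: shift id. Stack=[( id] ptr=2 lookahead=+ remaining=[+ ( id ) ) $]
Step 3: reduce F->id. Stack=[( F] ptr=2 lookahead=+ remaining=[+ ( id ) ) $]
Step 4: reduce T->F. Stack=[( T] ptr=2 lookahead=+ remaining=[+ ( id ) ) $]
Step 5: reduce E->T. Stack=[( E] ptr=2 lookahead=+ remaining=[+ ( id ) ) $]
Step 6: shift +. Stack=[( E +] ptr=3 lookahead=( remaining=[( id ) ) $]
Step 7: shift (. Stack=[( E + (] ptr=4 lookahead=id remaining=[id ) ) $]
Step 8: shift id. Stack=[( E + ( id] ptr=5 lookahead=) remaining=[) ) $]
Step 9: reduce F->id. Stack=[( E + ( F] ptr=5 lookahead=) remaining=[) ) $]
Step 10: reduce T->F. Stack=[( E + ( T] ptr=5 lookahead=) remaining=[) ) $]
Step 11: reduce E->T. Stack=[( E + ( E] ptr=5 lookahead=) remaining=[) ) $]
Step 12: shift ). Stack=[( E + ( E )] ptr=6 lookahead=) remaining=[) $]
Step 13: reduce F->( E ). Stack=[( E + F] ptr=6 lookahead=) remaining=[) $]
Step 14: reduce T->F. Stack=[( E + T] ptr=6 lookahead=) remaining=[) $]
Step 15: reduce E->E + T. Stack=[( E] ptr=6 lookahead=) remaining=[) $]
Step 16: shift ). Stack=[( E )] ptr=7 lookahead=$ remaining=[$]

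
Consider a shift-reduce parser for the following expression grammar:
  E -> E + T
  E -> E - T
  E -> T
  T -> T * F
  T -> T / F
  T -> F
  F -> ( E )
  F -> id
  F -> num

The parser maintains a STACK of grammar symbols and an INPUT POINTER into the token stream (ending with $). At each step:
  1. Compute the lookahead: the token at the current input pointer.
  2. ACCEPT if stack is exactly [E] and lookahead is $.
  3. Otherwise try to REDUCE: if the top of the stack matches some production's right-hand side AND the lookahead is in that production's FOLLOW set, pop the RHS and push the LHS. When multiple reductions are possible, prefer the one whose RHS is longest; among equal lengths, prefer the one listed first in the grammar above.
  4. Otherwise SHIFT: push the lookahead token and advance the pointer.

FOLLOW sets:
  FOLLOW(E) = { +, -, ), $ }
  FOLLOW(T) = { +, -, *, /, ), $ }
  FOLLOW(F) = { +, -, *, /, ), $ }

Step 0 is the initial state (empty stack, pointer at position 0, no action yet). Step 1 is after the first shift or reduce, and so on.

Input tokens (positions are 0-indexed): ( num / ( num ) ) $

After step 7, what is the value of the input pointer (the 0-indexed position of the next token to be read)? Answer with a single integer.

Step 1: shift (. Stack=[(] ptr=1 lookahead=num remaining=[num / ( num ) ) $]
Step 2: shift num. Stack=[( num] ptr=2 lookahead=/ remaining=[/ ( num ) ) $]
Step 3: reduce F->num. Stack=[( F] ptr=2 lookahead=/ remaining=[/ ( num ) ) $]
Step 4: reduce T->F. Stack=[( T] ptr=2 lookahead=/ remaining=[/ ( num ) ) $]
Step 5: shift /. Stack=[( T /] ptr=3 lookahead=( remaining=[( num ) ) $]
Step 6: shift (. Stack=[( T / (] ptr=4 lookahead=num remaining=[num ) ) $]
Step 7: shift num. Stack=[( T / ( num] ptr=5 lookahead=) remaining=[) ) $]

Answer: 5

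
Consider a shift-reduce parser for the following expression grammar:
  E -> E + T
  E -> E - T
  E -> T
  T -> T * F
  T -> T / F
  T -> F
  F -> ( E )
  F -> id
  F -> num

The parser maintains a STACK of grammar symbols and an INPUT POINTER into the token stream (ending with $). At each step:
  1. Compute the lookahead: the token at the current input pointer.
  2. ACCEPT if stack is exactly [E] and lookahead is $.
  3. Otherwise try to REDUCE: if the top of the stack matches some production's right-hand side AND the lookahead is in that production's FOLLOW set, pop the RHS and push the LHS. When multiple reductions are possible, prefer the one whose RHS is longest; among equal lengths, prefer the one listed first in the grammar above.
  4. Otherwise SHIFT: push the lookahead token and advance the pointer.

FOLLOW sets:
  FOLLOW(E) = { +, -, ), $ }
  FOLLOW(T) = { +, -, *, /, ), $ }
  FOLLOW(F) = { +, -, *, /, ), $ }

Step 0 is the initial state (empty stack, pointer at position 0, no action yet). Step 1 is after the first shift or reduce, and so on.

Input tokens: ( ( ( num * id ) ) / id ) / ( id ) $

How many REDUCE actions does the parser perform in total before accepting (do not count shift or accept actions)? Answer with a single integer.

Answer: 21

Derivation:
Step 1: shift (. Stack=[(] ptr=1 lookahead=( remaining=[( ( num * id ) ) / id ) / ( id ) $]
Step 2: shift (. Stack=[( (] ptr=2 lookahead=( remaining=[( num * id ) ) / id ) / ( id ) $]
Step 3: shift (. Stack=[( ( (] ptr=3 lookahead=num remaining=[num * id ) ) / id ) / ( id ) $]
Step 4: shift num. Stack=[( ( ( num] ptr=4 lookahead=* remaining=[* id ) ) / id ) / ( id ) $]
Step 5: reduce F->num. Stack=[( ( ( F] ptr=4 lookahead=* remaining=[* id ) ) / id ) / ( id ) $]
Step 6: reduce T->F. Stack=[( ( ( T] ptr=4 lookahead=* remaining=[* id ) ) / id ) / ( id ) $]
Step 7: shift *. Stack=[( ( ( T *] ptr=5 lookahead=id remaining=[id ) ) / id ) / ( id ) $]
Step 8: shift id. Stack=[( ( ( T * id] ptr=6 lookahead=) remaining=[) ) / id ) / ( id ) $]
Step 9: reduce F->id. Stack=[( ( ( T * F] ptr=6 lookahead=) remaining=[) ) / id ) / ( id ) $]
Step 10: reduce T->T * F. Stack=[( ( ( T] ptr=6 lookahead=) remaining=[) ) / id ) / ( id ) $]
Step 11: reduce E->T. Stack=[( ( ( E] ptr=6 lookahead=) remaining=[) ) / id ) / ( id ) $]
Step 12: shift ). Stack=[( ( ( E )] ptr=7 lookahead=) remaining=[) / id ) / ( id ) $]
Step 13: reduce F->( E ). Stack=[( ( F] ptr=7 lookahead=) remaining=[) / id ) / ( id ) $]
Step 14: reduce T->F. Stack=[( ( T] ptr=7 lookahead=) remaining=[) / id ) / ( id ) $]
Step 15: reduce E->T. Stack=[( ( E] ptr=7 lookahead=) remaining=[) / id ) / ( id ) $]
Step 16: shift ). Stack=[( ( E )] ptr=8 lookahead=/ remaining=[/ id ) / ( id ) $]
Step 17: reduce F->( E ). Stack=[( F] ptr=8 lookahead=/ remaining=[/ id ) / ( id ) $]
Step 18: reduce T->F. Stack=[( T] ptr=8 lookahead=/ remaining=[/ id ) / ( id ) $]
Step 19: shift /. Stack=[( T /] ptr=9 lookahead=id remaining=[id ) / ( id ) $]
Step 20: shift id. Stack=[( T / id] ptr=10 lookahead=) remaining=[) / ( id ) $]
Step 21: reduce F->id. Stack=[( T / F] ptr=10 lookahead=) remaining=[) / ( id ) $]
Step 22: reduce T->T / F. Stack=[( T] ptr=10 lookahead=) remaining=[) / ( id ) $]
Step 23: reduce E->T. Stack=[( E] ptr=10 lookahead=) remaining=[) / ( id ) $]
Step 24: shift ). Stack=[( E )] ptr=11 lookahead=/ remaining=[/ ( id ) $]
Step 25: reduce F->( E ). Stack=[F] ptr=11 lookahead=/ remaining=[/ ( id ) $]
Step 26: reduce T->F. Stack=[T] ptr=11 lookahead=/ remaining=[/ ( id ) $]
Step 27: shift /. Stack=[T /] ptr=12 lookahead=( remaining=[( id ) $]
Step 28: shift (. Stack=[T / (] ptr=13 lookahead=id remaining=[id ) $]
Step 29: shift id. Stack=[T / ( id] ptr=14 lookahead=) remaining=[) $]
Step 30: reduce F->id. Stack=[T / ( F] ptr=14 lookahead=) remaining=[) $]
Step 31: reduce T->F. Stack=[T / ( T] ptr=14 lookahead=) remaining=[) $]
Step 32: reduce E->T. Stack=[T / ( E] ptr=14 lookahead=) remaining=[) $]
Step 33: shift ). Stack=[T / ( E )] ptr=15 lookahead=$ remaining=[$]
Step 34: reduce F->( E ). Stack=[T / F] ptr=15 lookahead=$ remaining=[$]
Step 35: reduce T->T / F. Stack=[T] ptr=15 lookahead=$ remaining=[$]
Step 36: reduce E->T. Stack=[E] ptr=15 lookahead=$ remaining=[$]
Step 37: accept. Stack=[E] ptr=15 lookahead=$ remaining=[$]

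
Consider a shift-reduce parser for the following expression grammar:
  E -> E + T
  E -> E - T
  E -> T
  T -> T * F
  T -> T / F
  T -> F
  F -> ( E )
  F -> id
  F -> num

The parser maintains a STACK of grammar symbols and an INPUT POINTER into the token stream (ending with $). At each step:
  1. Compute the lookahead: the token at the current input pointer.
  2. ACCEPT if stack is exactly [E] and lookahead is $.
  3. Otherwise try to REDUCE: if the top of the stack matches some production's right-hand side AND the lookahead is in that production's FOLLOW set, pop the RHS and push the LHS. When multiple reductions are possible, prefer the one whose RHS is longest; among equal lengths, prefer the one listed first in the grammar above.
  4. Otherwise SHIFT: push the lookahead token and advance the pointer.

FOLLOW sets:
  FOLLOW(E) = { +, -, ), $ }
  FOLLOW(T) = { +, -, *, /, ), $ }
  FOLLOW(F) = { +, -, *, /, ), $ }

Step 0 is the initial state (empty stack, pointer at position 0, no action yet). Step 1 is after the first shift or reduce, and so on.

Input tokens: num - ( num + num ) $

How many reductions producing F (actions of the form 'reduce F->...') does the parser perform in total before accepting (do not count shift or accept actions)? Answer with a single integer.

Answer: 4

Derivation:
Step 1: shift num. Stack=[num] ptr=1 lookahead=- remaining=[- ( num + num ) $]
Step 2: reduce F->num. Stack=[F] ptr=1 lookahead=- remaining=[- ( num + num ) $]
Step 3: reduce T->F. Stack=[T] ptr=1 lookahead=- remaining=[- ( num + num ) $]
Step 4: reduce E->T. Stack=[E] ptr=1 lookahead=- remaining=[- ( num + num ) $]
Step 5: shift -. Stack=[E -] ptr=2 lookahead=( remaining=[( num + num ) $]
Step 6: shift (. Stack=[E - (] ptr=3 lookahead=num remaining=[num + num ) $]
Step 7: shift num. Stack=[E - ( num] ptr=4 lookahead=+ remaining=[+ num ) $]
Step 8: reduce F->num. Stack=[E - ( F] ptr=4 lookahead=+ remaining=[+ num ) $]
Step 9: reduce T->F. Stack=[E - ( T] ptr=4 lookahead=+ remaining=[+ num ) $]
Step 10: reduce E->T. Stack=[E - ( E] ptr=4 lookahead=+ remaining=[+ num ) $]
Step 11: shift +. Stack=[E - ( E +] ptr=5 lookahead=num remaining=[num ) $]
Step 12: shift num. Stack=[E - ( E + num] ptr=6 lookahead=) remaining=[) $]
Step 13: reduce F->num. Stack=[E - ( E + F] ptr=6 lookahead=) remaining=[) $]
Step 14: reduce T->F. Stack=[E - ( E + T] ptr=6 lookahead=) remaining=[) $]
Step 15: reduce E->E + T. Stack=[E - ( E] ptr=6 lookahead=) remaining=[) $]
Step 16: shift ). Stack=[E - ( E )] ptr=7 lookahead=$ remaining=[$]
Step 17: reduce F->( E ). Stack=[E - F] ptr=7 lookahead=$ remaining=[$]
Step 18: reduce T->F. Stack=[E - T] ptr=7 lookahead=$ remaining=[$]
Step 19: reduce E->E - T. Stack=[E] ptr=7 lookahead=$ remaining=[$]
Step 20: accept. Stack=[E] ptr=7 lookahead=$ remaining=[$]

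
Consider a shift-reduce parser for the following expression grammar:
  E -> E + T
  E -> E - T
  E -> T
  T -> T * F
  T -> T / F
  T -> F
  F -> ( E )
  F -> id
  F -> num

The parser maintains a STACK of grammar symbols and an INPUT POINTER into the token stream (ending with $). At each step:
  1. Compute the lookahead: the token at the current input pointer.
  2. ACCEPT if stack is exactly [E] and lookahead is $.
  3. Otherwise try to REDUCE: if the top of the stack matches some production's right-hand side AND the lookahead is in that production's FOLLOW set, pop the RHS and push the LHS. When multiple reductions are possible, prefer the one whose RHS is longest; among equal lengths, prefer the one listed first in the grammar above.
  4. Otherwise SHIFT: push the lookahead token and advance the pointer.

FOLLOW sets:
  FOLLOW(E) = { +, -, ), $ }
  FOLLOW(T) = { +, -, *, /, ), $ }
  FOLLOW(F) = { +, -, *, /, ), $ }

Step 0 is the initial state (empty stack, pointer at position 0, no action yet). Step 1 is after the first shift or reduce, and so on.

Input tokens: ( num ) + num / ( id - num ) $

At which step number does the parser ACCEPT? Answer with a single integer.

Answer: 29

Derivation:
Step 1: shift (. Stack=[(] ptr=1 lookahead=num remaining=[num ) + num / ( id - num ) $]
Step 2: shift num. Stack=[( num] ptr=2 lookahead=) remaining=[) + num / ( id - num ) $]
Step 3: reduce F->num. Stack=[( F] ptr=2 lookahead=) remaining=[) + num / ( id - num ) $]
Step 4: reduce T->F. Stack=[( T] ptr=2 lookahead=) remaining=[) + num / ( id - num ) $]
Step 5: reduce E->T. Stack=[( E] ptr=2 lookahead=) remaining=[) + num / ( id - num ) $]
Step 6: shift ). Stack=[( E )] ptr=3 lookahead=+ remaining=[+ num / ( id - num ) $]
Step 7: reduce F->( E ). Stack=[F] ptr=3 lookahead=+ remaining=[+ num / ( id - num ) $]
Step 8: reduce T->F. Stack=[T] ptr=3 lookahead=+ remaining=[+ num / ( id - num ) $]
Step 9: reduce E->T. Stack=[E] ptr=3 lookahead=+ remaining=[+ num / ( id - num ) $]
Step 10: shift +. Stack=[E +] ptr=4 lookahead=num remaining=[num / ( id - num ) $]
Step 11: shift num. Stack=[E + num] ptr=5 lookahead=/ remaining=[/ ( id - num ) $]
Step 12: reduce F->num. Stack=[E + F] ptr=5 lookahead=/ remaining=[/ ( id - num ) $]
Step 13: reduce T->F. Stack=[E + T] ptr=5 lookahead=/ remaining=[/ ( id - num ) $]
Step 14: shift /. Stack=[E + T /] ptr=6 lookahead=( remaining=[( id - num ) $]
Step 15: shift (. Stack=[E + T / (] ptr=7 lookahead=id remaining=[id - num ) $]
Step 16: shift id. Stack=[E + T / ( id] ptr=8 lookahead=- remaining=[- num ) $]
Step 17: reduce F->id. Stack=[E + T / ( F] ptr=8 lookahead=- remaining=[- num ) $]
Step 18: reduce T->F. Stack=[E + T / ( T] ptr=8 lookahead=- remaining=[- num ) $]
Step 19: reduce E->T. Stack=[E + T / ( E] ptr=8 lookahead=- remaining=[- num ) $]
Step 20: shift -. Stack=[E + T / ( E -] ptr=9 lookahead=num remaining=[num ) $]
Step 21: shift num. Stack=[E + T / ( E - num] ptr=10 lookahead=) remaining=[) $]
Step 22: reduce F->num. Stack=[E + T / ( E - F] ptr=10 lookahead=) remaining=[) $]
Step 23: reduce T->F. Stack=[E + T / ( E - T] ptr=10 lookahead=) remaining=[) $]
Step 24: reduce E->E - T. Stack=[E + T / ( E] ptr=10 lookahead=) remaining=[) $]
Step 25: shift ). Stack=[E + T / ( E )] ptr=11 lookahead=$ remaining=[$]
Step 26: reduce F->( E ). Stack=[E + T / F] ptr=11 lookahead=$ remaining=[$]
Step 27: reduce T->T / F. Stack=[E + T] ptr=11 lookahead=$ remaining=[$]
Step 28: reduce E->E + T. Stack=[E] ptr=11 lookahead=$ remaining=[$]
Step 29: accept. Stack=[E] ptr=11 lookahead=$ remaining=[$]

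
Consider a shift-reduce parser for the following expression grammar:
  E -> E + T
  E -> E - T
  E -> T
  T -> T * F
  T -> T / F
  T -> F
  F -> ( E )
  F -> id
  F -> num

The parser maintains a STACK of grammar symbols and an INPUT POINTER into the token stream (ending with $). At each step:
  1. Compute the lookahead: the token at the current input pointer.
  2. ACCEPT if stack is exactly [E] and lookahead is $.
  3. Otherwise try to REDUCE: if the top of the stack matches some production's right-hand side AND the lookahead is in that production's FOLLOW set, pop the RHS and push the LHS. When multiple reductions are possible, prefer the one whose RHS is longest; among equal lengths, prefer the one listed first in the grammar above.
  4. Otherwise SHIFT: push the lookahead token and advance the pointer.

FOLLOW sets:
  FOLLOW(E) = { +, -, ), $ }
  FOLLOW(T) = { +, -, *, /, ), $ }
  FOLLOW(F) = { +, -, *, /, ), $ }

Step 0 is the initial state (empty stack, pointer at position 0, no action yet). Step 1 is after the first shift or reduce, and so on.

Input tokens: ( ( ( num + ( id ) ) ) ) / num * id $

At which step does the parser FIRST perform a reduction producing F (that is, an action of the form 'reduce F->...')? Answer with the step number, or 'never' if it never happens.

Step 1: shift (. Stack=[(] ptr=1 lookahead=( remaining=[( ( num + ( id ) ) ) ) / num * id $]
Step 2: shift (. Stack=[( (] ptr=2 lookahead=( remaining=[( num + ( id ) ) ) ) / num * id $]
Step 3: shift (. Stack=[( ( (] ptr=3 lookahead=num remaining=[num + ( id ) ) ) ) / num * id $]
Step 4: shift num. Stack=[( ( ( num] ptr=4 lookahead=+ remaining=[+ ( id ) ) ) ) / num * id $]
Step 5: reduce F->num. Stack=[( ( ( F] ptr=4 lookahead=+ remaining=[+ ( id ) ) ) ) / num * id $]

Answer: 5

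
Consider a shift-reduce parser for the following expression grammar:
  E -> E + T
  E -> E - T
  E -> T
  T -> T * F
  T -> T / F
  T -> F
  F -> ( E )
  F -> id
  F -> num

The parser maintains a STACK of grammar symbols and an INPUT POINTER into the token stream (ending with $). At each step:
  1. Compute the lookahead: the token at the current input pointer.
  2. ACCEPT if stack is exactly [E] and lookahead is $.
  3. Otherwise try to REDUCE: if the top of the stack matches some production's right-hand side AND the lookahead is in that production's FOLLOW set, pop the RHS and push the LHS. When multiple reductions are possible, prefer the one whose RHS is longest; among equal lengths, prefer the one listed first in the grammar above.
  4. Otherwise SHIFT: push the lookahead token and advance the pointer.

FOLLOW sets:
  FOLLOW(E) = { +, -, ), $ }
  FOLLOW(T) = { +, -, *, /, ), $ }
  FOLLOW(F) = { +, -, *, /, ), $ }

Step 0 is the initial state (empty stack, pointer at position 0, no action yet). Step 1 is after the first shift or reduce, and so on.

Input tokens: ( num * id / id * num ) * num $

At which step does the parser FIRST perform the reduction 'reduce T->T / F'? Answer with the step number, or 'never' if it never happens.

Step 1: shift (. Stack=[(] ptr=1 lookahead=num remaining=[num * id / id * num ) * num $]
Step 2: shift num. Stack=[( num] ptr=2 lookahead=* remaining=[* id / id * num ) * num $]
Step 3: reduce F->num. Stack=[( F] ptr=2 lookahead=* remaining=[* id / id * num ) * num $]
Step 4: reduce T->F. Stack=[( T] ptr=2 lookahead=* remaining=[* id / id * num ) * num $]
Step 5: shift *. Stack=[( T *] ptr=3 lookahead=id remaining=[id / id * num ) * num $]
Step 6: shift id. Stack=[( T * id] ptr=4 lookahead=/ remaining=[/ id * num ) * num $]
Step 7: reduce F->id. Stack=[( T * F] ptr=4 lookahead=/ remaining=[/ id * num ) * num $]
Step 8: reduce T->T * F. Stack=[( T] ptr=4 lookahead=/ remaining=[/ id * num ) * num $]
Step 9: shift /. Stack=[( T /] ptr=5 lookahead=id remaining=[id * num ) * num $]
Step 10: shift id. Stack=[( T / id] ptr=6 lookahead=* remaining=[* num ) * num $]
Step 11: reduce F->id. Stack=[( T / F] ptr=6 lookahead=* remaining=[* num ) * num $]
Step 12: reduce T->T / F. Stack=[( T] ptr=6 lookahead=* remaining=[* num ) * num $]

Answer: 12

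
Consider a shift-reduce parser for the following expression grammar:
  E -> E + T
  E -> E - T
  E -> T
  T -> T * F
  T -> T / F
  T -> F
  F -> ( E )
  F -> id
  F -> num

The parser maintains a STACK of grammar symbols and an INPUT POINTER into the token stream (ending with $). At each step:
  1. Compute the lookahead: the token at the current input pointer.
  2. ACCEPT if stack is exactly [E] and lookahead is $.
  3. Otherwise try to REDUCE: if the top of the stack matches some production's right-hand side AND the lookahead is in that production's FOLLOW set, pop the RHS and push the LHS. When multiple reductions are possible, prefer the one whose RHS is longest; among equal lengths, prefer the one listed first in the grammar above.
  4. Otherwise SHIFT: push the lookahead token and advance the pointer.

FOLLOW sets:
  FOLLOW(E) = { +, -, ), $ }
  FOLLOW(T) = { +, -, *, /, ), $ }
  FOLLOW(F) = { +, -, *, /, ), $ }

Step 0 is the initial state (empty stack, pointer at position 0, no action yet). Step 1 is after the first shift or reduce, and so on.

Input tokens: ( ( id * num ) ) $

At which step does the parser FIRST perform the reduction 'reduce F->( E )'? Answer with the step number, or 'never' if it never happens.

Step 1: shift (. Stack=[(] ptr=1 lookahead=( remaining=[( id * num ) ) $]
Step 2: shift (. Stack=[( (] ptr=2 lookahead=id remaining=[id * num ) ) $]
Step 3: shift id. Stack=[( ( id] ptr=3 lookahead=* remaining=[* num ) ) $]
Step 4: reduce F->id. Stack=[( ( F] ptr=3 lookahead=* remaining=[* num ) ) $]
Step 5: reduce T->F. Stack=[( ( T] ptr=3 lookahead=* remaining=[* num ) ) $]
Step 6: shift *. Stack=[( ( T *] ptr=4 lookahead=num remaining=[num ) ) $]
Step 7: shift num. Stack=[( ( T * num] ptr=5 lookahead=) remaining=[) ) $]
Step 8: reduce F->num. Stack=[( ( T * F] ptr=5 lookahead=) remaining=[) ) $]
Step 9: reduce T->T * F. Stack=[( ( T] ptr=5 lookahead=) remaining=[) ) $]
Step 10: reduce E->T. Stack=[( ( E] ptr=5 lookahead=) remaining=[) ) $]
Step 11: shift ). Stack=[( ( E )] ptr=6 lookahead=) remaining=[) $]
Step 12: reduce F->( E ). Stack=[( F] ptr=6 lookahead=) remaining=[) $]

Answer: 12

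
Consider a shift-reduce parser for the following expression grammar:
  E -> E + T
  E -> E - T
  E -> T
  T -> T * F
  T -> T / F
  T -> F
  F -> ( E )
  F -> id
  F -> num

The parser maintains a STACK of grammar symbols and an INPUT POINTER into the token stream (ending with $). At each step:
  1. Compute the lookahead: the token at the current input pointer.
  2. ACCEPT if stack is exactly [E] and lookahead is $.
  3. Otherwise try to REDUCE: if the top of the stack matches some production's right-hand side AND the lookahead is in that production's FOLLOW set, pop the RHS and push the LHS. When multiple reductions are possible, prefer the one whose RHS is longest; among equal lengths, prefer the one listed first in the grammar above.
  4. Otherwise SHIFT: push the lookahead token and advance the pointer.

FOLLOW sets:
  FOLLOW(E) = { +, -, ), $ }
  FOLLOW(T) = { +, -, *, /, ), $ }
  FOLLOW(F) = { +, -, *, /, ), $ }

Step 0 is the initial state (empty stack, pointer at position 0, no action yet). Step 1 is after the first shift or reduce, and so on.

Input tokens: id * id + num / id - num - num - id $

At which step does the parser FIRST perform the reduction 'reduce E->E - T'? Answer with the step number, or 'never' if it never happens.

Step 1: shift id. Stack=[id] ptr=1 lookahead=* remaining=[* id + num / id - num - num - id $]
Step 2: reduce F->id. Stack=[F] ptr=1 lookahead=* remaining=[* id + num / id - num - num - id $]
Step 3: reduce T->F. Stack=[T] ptr=1 lookahead=* remaining=[* id + num / id - num - num - id $]
Step 4: shift *. Stack=[T *] ptr=2 lookahead=id remaining=[id + num / id - num - num - id $]
Step 5: shift id. Stack=[T * id] ptr=3 lookahead=+ remaining=[+ num / id - num - num - id $]
Step 6: reduce F->id. Stack=[T * F] ptr=3 lookahead=+ remaining=[+ num / id - num - num - id $]
Step 7: reduce T->T * F. Stack=[T] ptr=3 lookahead=+ remaining=[+ num / id - num - num - id $]
Step 8: reduce E->T. Stack=[E] ptr=3 lookahead=+ remaining=[+ num / id - num - num - id $]
Step 9: shift +. Stack=[E +] ptr=4 lookahead=num remaining=[num / id - num - num - id $]
Step 10: shift num. Stack=[E + num] ptr=5 lookahead=/ remaining=[/ id - num - num - id $]
Step 11: reduce F->num. Stack=[E + F] ptr=5 lookahead=/ remaining=[/ id - num - num - id $]
Step 12: reduce T->F. Stack=[E + T] ptr=5 lookahead=/ remaining=[/ id - num - num - id $]
Step 13: shift /. Stack=[E + T /] ptr=6 lookahead=id remaining=[id - num - num - id $]
Step 14: shift id. Stack=[E + T / id] ptr=7 lookahead=- remaining=[- num - num - id $]
Step 15: reduce F->id. Stack=[E + T / F] ptr=7 lookahead=- remaining=[- num - num - id $]
Step 16: reduce T->T / F. Stack=[E + T] ptr=7 lookahead=- remaining=[- num - num - id $]
Step 17: reduce E->E + T. Stack=[E] ptr=7 lookahead=- remaining=[- num - num - id $]
Step 18: shift -. Stack=[E -] ptr=8 lookahead=num remaining=[num - num - id $]
Step 19: shift num. Stack=[E - num] ptr=9 lookahead=- remaining=[- num - id $]
Step 20: reduce F->num. Stack=[E - F] ptr=9 lookahead=- remaining=[- num - id $]
Step 21: reduce T->F. Stack=[E - T] ptr=9 lookahead=- remaining=[- num - id $]
Step 22: reduce E->E - T. Stack=[E] ptr=9 lookahead=- remaining=[- num - id $]

Answer: 22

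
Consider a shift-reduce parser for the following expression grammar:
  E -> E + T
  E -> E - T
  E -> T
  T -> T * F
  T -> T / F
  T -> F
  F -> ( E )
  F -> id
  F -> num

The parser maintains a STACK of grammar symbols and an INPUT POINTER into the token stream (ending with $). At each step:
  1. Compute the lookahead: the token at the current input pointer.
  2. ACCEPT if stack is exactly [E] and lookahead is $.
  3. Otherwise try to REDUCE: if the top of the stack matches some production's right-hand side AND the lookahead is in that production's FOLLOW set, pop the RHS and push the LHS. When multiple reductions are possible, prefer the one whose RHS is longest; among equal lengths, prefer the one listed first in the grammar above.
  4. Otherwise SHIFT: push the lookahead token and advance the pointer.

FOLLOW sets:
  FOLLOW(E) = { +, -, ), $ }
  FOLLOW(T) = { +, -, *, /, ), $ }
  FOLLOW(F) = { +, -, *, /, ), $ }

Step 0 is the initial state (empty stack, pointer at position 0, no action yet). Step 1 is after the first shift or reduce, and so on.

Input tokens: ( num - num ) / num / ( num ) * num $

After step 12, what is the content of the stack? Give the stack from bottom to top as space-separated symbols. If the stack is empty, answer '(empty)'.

Answer: F

Derivation:
Step 1: shift (. Stack=[(] ptr=1 lookahead=num remaining=[num - num ) / num / ( num ) * num $]
Step 2: shift num. Stack=[( num] ptr=2 lookahead=- remaining=[- num ) / num / ( num ) * num $]
Step 3: reduce F->num. Stack=[( F] ptr=2 lookahead=- remaining=[- num ) / num / ( num ) * num $]
Step 4: reduce T->F. Stack=[( T] ptr=2 lookahead=- remaining=[- num ) / num / ( num ) * num $]
Step 5: reduce E->T. Stack=[( E] ptr=2 lookahead=- remaining=[- num ) / num / ( num ) * num $]
Step 6: shift -. Stack=[( E -] ptr=3 lookahead=num remaining=[num ) / num / ( num ) * num $]
Step 7: shift num. Stack=[( E - num] ptr=4 lookahead=) remaining=[) / num / ( num ) * num $]
Step 8: reduce F->num. Stack=[( E - F] ptr=4 lookahead=) remaining=[) / num / ( num ) * num $]
Step 9: reduce T->F. Stack=[( E - T] ptr=4 lookahead=) remaining=[) / num / ( num ) * num $]
Step 10: reduce E->E - T. Stack=[( E] ptr=4 lookahead=) remaining=[) / num / ( num ) * num $]
Step 11: shift ). Stack=[( E )] ptr=5 lookahead=/ remaining=[/ num / ( num ) * num $]
Step 12: reduce F->( E ). Stack=[F] ptr=5 lookahead=/ remaining=[/ num / ( num ) * num $]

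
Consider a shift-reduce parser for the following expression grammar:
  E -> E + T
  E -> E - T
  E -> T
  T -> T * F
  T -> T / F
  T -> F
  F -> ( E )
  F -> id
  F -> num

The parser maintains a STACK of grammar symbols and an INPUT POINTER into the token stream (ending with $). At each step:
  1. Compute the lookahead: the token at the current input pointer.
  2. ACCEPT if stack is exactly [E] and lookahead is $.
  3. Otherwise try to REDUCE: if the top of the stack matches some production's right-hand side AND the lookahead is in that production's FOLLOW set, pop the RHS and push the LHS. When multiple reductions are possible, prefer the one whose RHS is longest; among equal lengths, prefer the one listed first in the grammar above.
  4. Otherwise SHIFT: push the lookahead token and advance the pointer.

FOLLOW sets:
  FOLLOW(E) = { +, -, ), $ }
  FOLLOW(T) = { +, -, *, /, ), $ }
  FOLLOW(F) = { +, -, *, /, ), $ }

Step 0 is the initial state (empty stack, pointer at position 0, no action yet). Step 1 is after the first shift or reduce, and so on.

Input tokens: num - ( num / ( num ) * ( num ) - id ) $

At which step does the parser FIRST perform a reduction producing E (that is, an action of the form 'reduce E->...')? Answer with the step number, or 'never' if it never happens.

Step 1: shift num. Stack=[num] ptr=1 lookahead=- remaining=[- ( num / ( num ) * ( num ) - id ) $]
Step 2: reduce F->num. Stack=[F] ptr=1 lookahead=- remaining=[- ( num / ( num ) * ( num ) - id ) $]
Step 3: reduce T->F. Stack=[T] ptr=1 lookahead=- remaining=[- ( num / ( num ) * ( num ) - id ) $]
Step 4: reduce E->T. Stack=[E] ptr=1 lookahead=- remaining=[- ( num / ( num ) * ( num ) - id ) $]

Answer: 4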